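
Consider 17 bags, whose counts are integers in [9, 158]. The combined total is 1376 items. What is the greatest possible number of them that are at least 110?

If k of the values are ≥ 110, the total is ≥ 110k + 9(17 − k).
Setting 110k + 9(17 − k) ≤ 1376 gives 101k ≤ 1223, so k ≤ 12.
k = 12 is achieved by 12 values at 110 and 5 at 9, total 1365; add 11 to one value (staying below 110) to reach 1376.

12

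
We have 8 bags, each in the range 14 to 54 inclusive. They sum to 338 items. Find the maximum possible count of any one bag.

Maximizing one value means minimizing the remaining 7.
The other 7 contribute at least 7 × 14 = 98, leaving at most 338 − 98 = 240.
But each bag is capped at 54, so the maximum is 54.
Achievable: one at 54 and the other 7 totalling 284, which fits since 7 × 14 ≤ 284 ≤ 7 × 54.

54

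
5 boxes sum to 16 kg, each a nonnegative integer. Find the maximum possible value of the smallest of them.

3

The average is 16/5 < 4, so some value is ≤ 3.
Achievable: 4 of them at 3 and 1 at 4 total 16.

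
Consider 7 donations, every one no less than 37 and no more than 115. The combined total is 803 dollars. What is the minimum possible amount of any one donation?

To make one donation as small as possible, make the other 6 as large as possible.
The other 6 contribute at most 6 × 115 = 690, leaving at least 803 − 690 = 113.
Since 113 ≥ 37, this is achievable: one at 113 and 6 at 115.

113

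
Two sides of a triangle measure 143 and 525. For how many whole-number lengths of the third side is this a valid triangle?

The triangle inequality gives |143 − 525| < c < 143 + 525, i.e. 382 < c < 668.
So c can be any integer from 383 to 667: 285 values.

285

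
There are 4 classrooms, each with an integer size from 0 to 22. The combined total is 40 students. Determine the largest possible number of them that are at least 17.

If k of the values are ≥ 17, the total is ≥ 17k + 0(4 − k).
Setting 17k + 0(4 − k) ≤ 40 gives 17k ≤ 40, so k ≤ 2.
k = 2 is achieved by 2 values at 17 and 2 at 0, total 34; add 6 to one value (staying below 17) to reach 40.

2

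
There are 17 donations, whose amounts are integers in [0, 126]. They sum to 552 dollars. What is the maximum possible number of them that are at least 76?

7

If k of the values are ≥ 76, the total is ≥ 76k + 0(17 − k).
Setting 76k + 0(17 − k) ≤ 552 gives 76k ≤ 552, so k ≤ 7.
k = 7 is achieved by 7 values at 76 and 10 at 0, total 532; add 20 to one value (staying below 76) to reach 552.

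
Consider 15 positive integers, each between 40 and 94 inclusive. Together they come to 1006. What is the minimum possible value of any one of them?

Minimizing one value means maximizing the remaining 14.
The other 14 can take up 14 × 94 = 1316 ≥ 1006 − 40, so one integer can sit at its floor of 40.
Achievable: one at 40 and the other 14 totalling 966, which fits since 14 × 40 ≤ 966 ≤ 14 × 94.

40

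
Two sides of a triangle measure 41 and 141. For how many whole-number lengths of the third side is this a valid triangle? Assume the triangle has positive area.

The triangle inequality gives |41 − 141| < c < 41 + 141, i.e. 100 < c < 182.
So c can be any integer from 101 to 181: 81 values.

81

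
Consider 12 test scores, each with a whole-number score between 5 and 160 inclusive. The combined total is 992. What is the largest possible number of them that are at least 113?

8

With k values at 113 or above and the rest at least 5, the sum is at least 60 + 108k.
Since the sum is 992, we need 108k ≤ 932, i.e. k ≤ 8.
k = 8 is achieved by 8 values at 113 and 4 at 5, total 924; add 68 to one value (staying below 113) to reach 992.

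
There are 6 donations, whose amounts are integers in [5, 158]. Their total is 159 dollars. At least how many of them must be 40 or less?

3

Each value above 40 is at least 41, contributing at least 41 − 5 = 36 above the floor 5.
The sum exceeds the floor total 30 by 129, so at most ⌊129/36⌋ = 3 exceed 40, and at least 3 are ≤ 40.
Exactly 3 works: 3 values at 5 and 3 at 41 total 138; raise one of the low values by 21 (still ≤ 40) to hit 159.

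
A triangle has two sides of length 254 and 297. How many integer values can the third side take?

The triangle inequality gives |254 − 297| < c < 254 + 297, i.e. 43 < c < 551.
So c can be any integer from 44 to 550: 507 values.

507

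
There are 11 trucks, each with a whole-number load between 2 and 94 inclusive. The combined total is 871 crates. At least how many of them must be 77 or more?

Each value short of 77 is at most 76, costing at least 94 − 76 = 18 against the maximum total of 1034.
We can afford to lose at most 1034 − 871 = 163, so at most ⌊163/18⌋ = 9 fall short, and at least 2 are ≥ 77.
Exactly 2 works: 2 values at 94 and 9 at 76 total 872; lower one of the high values by 1 (still ≥ 77) to hit 871.

2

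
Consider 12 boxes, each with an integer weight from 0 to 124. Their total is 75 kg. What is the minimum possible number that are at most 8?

4

Each value above 8 is at least 9, contributing at least 9 − 0 = 9 above the floor 0.
The sum exceeds the floor total 0 by 75, so at most ⌊75/9⌋ = 8 exceed 8, and at least 4 are ≤ 8.
Exactly 4 works: 4 values at 0 and 8 at 9 total 72; raise one of the low values by 3 (still ≤ 8) to hit 75.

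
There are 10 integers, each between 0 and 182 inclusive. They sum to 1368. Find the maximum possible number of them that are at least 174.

With k values at 174 or above and the rest at least 0, the sum is at least 0 + 174k.
Since the sum is 1368, we need 174k ≤ 1368, i.e. k ≤ 7.
k = 7 is achieved by 7 values at 174 and 3 at 0, total 1218; add 150 to one value (staying below 174) to reach 1368.

7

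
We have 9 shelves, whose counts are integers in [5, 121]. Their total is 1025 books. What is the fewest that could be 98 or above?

If only k of them are at least 98, the other 9 − k are at most 97, so the total is at most k·121 + (9 − k)·97.
This must reach 1025, so k·121 + (9 − k)·97 ≥ 1025, giving k ≥ 7.
Exactly 7 works: 7 values at 121 and 2 at 97 total 1041; lower one of the high values by 16 (still ≥ 98) to hit 1025.

7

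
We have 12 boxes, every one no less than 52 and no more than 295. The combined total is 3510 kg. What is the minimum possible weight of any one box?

265

To make one box as small as possible, make the other 11 as large as possible.
The other 11 contribute at most 11 × 295 = 3245, leaving at least 3510 − 3245 = 265.
Since 265 ≥ 52, this is achievable: one at 265 and 11 at 295.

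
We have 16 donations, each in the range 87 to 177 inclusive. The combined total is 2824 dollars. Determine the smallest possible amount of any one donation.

169

Minimizing one value means maximizing the remaining 15.
The other 15 contribute at most 15 × 177 = 2655, leaving at least 2824 − 2655 = 169.
Since 169 ≥ 87, this is achievable: one at 169 and 15 at 177.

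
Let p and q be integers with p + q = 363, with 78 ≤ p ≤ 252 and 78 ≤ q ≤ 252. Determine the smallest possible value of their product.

27972

Since p + q is fixed, pushing one of them to its bound minimizes the product.
At the endpoint p = 111, q = 363 − 111 = 252, so pq = 111 × 252 = 27972.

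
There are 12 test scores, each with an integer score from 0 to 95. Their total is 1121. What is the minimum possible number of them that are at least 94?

If only k of them are at least 94, the other 12 − k are at most 93, so the total is at most k·95 + (12 − k)·93.
This must reach 1121, so k·95 + (12 − k)·93 ≥ 1121, giving k ≥ 3.
Exactly 3 works: 3 values at 95 and 9 at 93 total 1122; lower one of the high values by 1 (still ≥ 94) to hit 1121.

3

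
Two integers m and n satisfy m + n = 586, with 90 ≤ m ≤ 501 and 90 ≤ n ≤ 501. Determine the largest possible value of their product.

mn = m(586 − m) is maximized when m is as near 586/2 as the bounds allow.
Taking m = 293 and n = 293 (both in [90, 501]) gives mn = 85849.

85849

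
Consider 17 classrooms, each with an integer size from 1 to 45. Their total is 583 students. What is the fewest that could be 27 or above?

Each value short of 27 is at most 26, costing at least 45 − 26 = 19 against the maximum total of 765.
We can afford to lose at most 765 − 583 = 182, so at most ⌊182/19⌋ = 9 fall short, and at least 8 are ≥ 27.
Exactly 8 works: 8 values at 45 and 9 at 26 total 594; lower one of the high values by 11 (still ≥ 27) to hit 583.

8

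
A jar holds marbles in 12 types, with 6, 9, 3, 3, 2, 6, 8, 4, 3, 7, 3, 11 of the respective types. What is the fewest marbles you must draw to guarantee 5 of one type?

43

In the worst case you take as many as possible of each type without reaching 5: 4 + 4 + 3 + 3 + 2 + 4 + 4 + 4 + 3 + 4 + 3 + 4 = 42.
The next one must give 5 of some type, so 42 + 1 = 43.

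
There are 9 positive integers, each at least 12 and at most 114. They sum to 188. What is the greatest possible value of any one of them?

Maximizing one value means minimizing the remaining 8.
The other 8 contribute at least 8 × 12 = 96, leaving at most 188 − 96 = 92.
Since 92 ≤ 114, this is achievable: one at 92 and 8 at 12.

92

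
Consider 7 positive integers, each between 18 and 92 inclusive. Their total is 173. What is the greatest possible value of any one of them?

Maximizing one value means minimizing the remaining 6.
The other 6 contribute at least 6 × 18 = 108, leaving at most 173 − 108 = 65.
Since 65 ≤ 92, this is achievable: one at 65 and 6 at 18.

65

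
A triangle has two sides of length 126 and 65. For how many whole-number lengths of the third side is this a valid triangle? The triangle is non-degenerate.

The triangle inequality gives |126 − 65| < c < 126 + 65, i.e. 61 < c < 191.
So c can be any integer from 62 to 190: 129 values.

129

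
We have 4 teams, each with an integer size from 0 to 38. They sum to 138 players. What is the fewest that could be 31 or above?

3

If only k of them are at least 31, the other 4 − k are at most 30, so the total is at most k·38 + (4 − k)·30.
This must reach 138, so k·38 + (4 − k)·30 ≥ 138, giving k ≥ 3.
Exactly 3 works: 3 values at 38 and 1 at 30 total 144; lower one of the high values by 6 (still ≥ 31) to hit 138.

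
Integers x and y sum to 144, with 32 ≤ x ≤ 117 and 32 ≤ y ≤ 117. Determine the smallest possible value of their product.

3584

Since x + y is fixed, pushing one of them to its bound minimizes the product.
The extreme feasible split is x = 32, y = 112, giving xy = 3584.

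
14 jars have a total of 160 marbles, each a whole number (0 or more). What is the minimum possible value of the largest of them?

If every one of the 14 were at most 11, the total would be at most 14 × 11 = 154 < 160.
Equality holds with 6 values of 12 and 8 values of 11.

12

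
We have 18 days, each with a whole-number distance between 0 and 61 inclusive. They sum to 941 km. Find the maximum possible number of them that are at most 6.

Each value at 6 or below falls at least 61 − 6 = 55 short of the ceiling 61.
The ceiling total is 18 × 61 = 1098, and we need 941, so at most ⌊(1098 − 941)/55⌋ = 2 can be that low.
k = 2 is achieved by 2 values at 6 and 16 at 61, total 988; lower one of the 61's by 47 (still > 6) to reach 941.

2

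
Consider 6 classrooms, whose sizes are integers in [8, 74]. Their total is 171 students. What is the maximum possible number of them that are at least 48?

Suppose k of them are at least 48. Those contribute at least 48 each and the other 6 − k at least 8 each.
So the total is at least 48k + 8(6 − k) = 48 + 40k. This must be ≤ 171, giving k ≤ 3.
k = 3 is achieved by 3 values at 48 and 3 at 8, total 168; add 3 to one value (staying below 48) to reach 171.

3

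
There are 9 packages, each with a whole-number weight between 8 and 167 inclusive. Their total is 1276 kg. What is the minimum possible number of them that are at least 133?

3

If only k of them are at least 133, the other 9 − k are at most 132, so the total is at most k·167 + (9 − k)·132.
This must reach 1276, so k·167 + (9 − k)·132 ≥ 1276, giving k ≥ 3.
Exactly 3 works: 3 values at 167 and 6 at 132 total 1293; lower one of the high values by 17 (still ≥ 133) to hit 1276.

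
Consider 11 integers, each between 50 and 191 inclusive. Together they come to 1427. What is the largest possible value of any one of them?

191

Maximizing one value means minimizing the remaining 10.
The other 10 contribute at least 10 × 50 = 500, leaving at most 1427 − 500 = 927.
But each integer is capped at 191, so the maximum is 191.
Achievable: one at 191 and the other 10 totalling 1236, which fits since 10 × 50 ≤ 1236 ≤ 10 × 191.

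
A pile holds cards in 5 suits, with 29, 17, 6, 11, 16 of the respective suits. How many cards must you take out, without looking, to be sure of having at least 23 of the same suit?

73

In the worst case you take as many as possible of each suit without reaching 23: 22 + 17 + 6 + 11 + 16 = 72.
The next one must give 23 of some suit, so 72 + 1 = 73.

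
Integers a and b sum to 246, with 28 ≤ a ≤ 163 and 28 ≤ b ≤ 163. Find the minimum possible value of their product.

ab = a(246 − a) is concave in a, so over [83, 163] it is minimized at an endpoint.
At the endpoint a = 83, b = 246 − 83 = 163, so ab = 83 × 163 = 13529.

13529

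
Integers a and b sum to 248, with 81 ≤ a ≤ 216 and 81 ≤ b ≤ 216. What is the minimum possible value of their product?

For a fixed sum, ab is smallest when a and b are as far apart as possible.
The extreme feasible split is a = 81, b = 167, giving ab = 13527.

13527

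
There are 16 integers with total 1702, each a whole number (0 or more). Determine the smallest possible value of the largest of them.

107

The average is 1702/16 > 106, so not all 16 can be 106 or less; the largest is ≥ 107.
Taking 10 copies of 106 and 6 copies of 107 gives exactly 1702, so 107 is attained.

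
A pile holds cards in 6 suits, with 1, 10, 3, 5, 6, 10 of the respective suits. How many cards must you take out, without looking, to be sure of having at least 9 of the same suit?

In the worst case you take as many as possible of each suit without reaching 9: 1 + 8 + 3 + 5 + 6 + 8 = 31.
The next one must give 9 of some suit, so 31 + 1 = 32.

32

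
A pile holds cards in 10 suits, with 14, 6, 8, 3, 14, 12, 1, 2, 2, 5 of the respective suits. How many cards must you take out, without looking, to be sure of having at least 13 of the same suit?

In the worst case you take as many as possible of each suit without reaching 13: 12 + 6 + 8 + 3 + 12 + 12 + 1 + 2 + 2 + 5 = 63.
The next one must give 13 of some suit, so 63 + 1 = 64.

64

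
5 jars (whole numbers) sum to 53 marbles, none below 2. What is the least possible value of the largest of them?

11

The average is 53/5 > 10, so not all 5 can be 10 or less; the largest is ≥ 11.
Taking 2 copies of 10 and 3 copies of 11 gives exactly 53, so 11 is attained.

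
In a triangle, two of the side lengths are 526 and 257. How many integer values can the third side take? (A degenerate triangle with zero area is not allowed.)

513

The triangle inequality gives |526 − 257| < c < 526 + 257, i.e. 269 < c < 783.
So c can be any integer from 270 to 782: 513 values.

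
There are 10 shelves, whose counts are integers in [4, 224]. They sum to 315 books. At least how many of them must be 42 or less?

3

Let j be the number exceeding 42. Then the total is ≥ 43·j + 4·(10 − j) = 40 + 39j.
So 39j ≤ 275 and j ≤ 7; hence at least 10 − 7 = 3 are ≤ 42.
Exactly 3 works: 3 values at 4 and 7 at 43 total 313; raise one of the low values by 2 (still ≤ 42) to hit 315.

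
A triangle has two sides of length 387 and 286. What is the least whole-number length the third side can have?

The third side must exceed |387 − 286| = 101.
The smallest integer above 101 is 102.

102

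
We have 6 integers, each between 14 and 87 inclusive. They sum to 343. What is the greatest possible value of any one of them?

87

To make one integer as large as possible, make the other 5 as small as possible.
The other 5 contribute at least 5 × 14 = 70, leaving at most 343 − 70 = 273.
But each integer is capped at 87, so the maximum is 87.
Achievable: one at 87 and the other 5 totalling 256, which fits since 5 × 14 ≤ 256 ≤ 5 × 87.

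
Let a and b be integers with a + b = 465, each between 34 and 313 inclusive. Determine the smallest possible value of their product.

47576

For a fixed sum, ab is smallest when a and b are as far apart as possible.
The extreme feasible split is a = 152, b = 313, giving ab = 47576.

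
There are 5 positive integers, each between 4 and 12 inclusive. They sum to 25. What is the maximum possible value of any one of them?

Maximizing one value means minimizing the remaining 4.
The other 4 contribute at least 4 × 4 = 16, leaving at most 25 − 16 = 9.
Since 9 ≤ 12, this is achievable: one at 9 and 4 at 4.

9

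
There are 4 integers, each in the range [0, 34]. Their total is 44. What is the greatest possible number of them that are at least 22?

Suppose k of them are at least 22. Those contribute at least 22 each and the other 4 − k at least 0 each.
So the total is at least 22k + 0(4 − k) = 0 + 22k. This must be ≤ 44, giving k ≤ 2.
k = 2 is achieved by 2 values at 22 and 2 at 0, total 44.

2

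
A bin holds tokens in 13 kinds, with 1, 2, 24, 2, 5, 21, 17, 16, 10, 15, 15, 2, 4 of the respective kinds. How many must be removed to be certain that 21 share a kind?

130

In the worst case you take as many as possible of each kind without reaching 21: 1 + 2 + 20 + 2 + 5 + 20 + 17 + 16 + 10 + 15 + 15 + 2 + 4 = 129.
The next one must give 21 of some kind, so 129 + 1 = 130.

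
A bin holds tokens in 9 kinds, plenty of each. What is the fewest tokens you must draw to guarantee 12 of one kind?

100

In the worst case you draw 11 of each of the 9 kinds: 9 × 11 = 99.
One more forces 12 of some kind, so 99 + 1 = 100.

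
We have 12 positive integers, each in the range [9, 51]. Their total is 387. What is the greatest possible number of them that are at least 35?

With k values at 35 or above and the rest at least 9, the sum is at least 108 + 26k.
Since the sum is 387, we need 26k ≤ 279, i.e. k ≤ 10.
k = 10 is achieved by 10 values at 35 and 2 at 9, total 368; add 19 to one value (staying below 35) to reach 387.

10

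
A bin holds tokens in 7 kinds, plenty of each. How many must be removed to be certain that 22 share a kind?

In the worst case you draw 21 of each of the 7 kinds: 7 × 21 = 147.
One more forces 22 of some kind, so 147 + 1 = 148.

148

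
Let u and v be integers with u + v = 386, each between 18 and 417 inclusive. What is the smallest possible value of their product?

6624

uv = u(386 − u) is concave in u, so over [18, 368] it is minimized at an endpoint.
The extreme feasible split is u = 18, v = 368, giving uv = 6624.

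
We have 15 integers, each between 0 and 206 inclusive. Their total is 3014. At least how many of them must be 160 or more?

Suppose at most 15 − j of them reach 160; then j values are ≤ 159 and the rest ≤ 206.
The total is then ≤ 159·j + 206·(15 − j) = 3090 − 47j. For this to be ≥ 3014 we need j ≤ 1, so at least 15 − 1 = 14 must reach 160.
Exactly 14 works: 14 values at 206 and 1 at 159 total 3043; lower one of the high values by 29 (still ≥ 160) to hit 3014.

14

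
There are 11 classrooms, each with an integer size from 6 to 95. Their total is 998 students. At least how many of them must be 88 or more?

6

Suppose at most 11 − j of them reach 88; then j values are ≤ 87 and the rest ≤ 95.
The total is then ≤ 87·j + 95·(11 − j) = 1045 − 8j. For this to be ≥ 998 we need j ≤ 5, so at least 11 − 5 = 6 must reach 88.
Exactly 6 works: 6 values at 95 and 5 at 87 total 1005; lower one of the high values by 7 (still ≥ 88) to hit 998.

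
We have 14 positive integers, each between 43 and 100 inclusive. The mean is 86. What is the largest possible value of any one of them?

To make one integer as large as possible, make the other 13 as small as possible.
The total is 14 × 86 = 1204.
The other 13 contribute at least 13 × 43 = 559, leaving at most 1204 − 559 = 645.
But each integer is capped at 100, so the maximum is 100.
Achievable: one at 100 and the other 13 totalling 1104, which fits since 13 × 43 ≤ 1104 ≤ 13 × 100.

100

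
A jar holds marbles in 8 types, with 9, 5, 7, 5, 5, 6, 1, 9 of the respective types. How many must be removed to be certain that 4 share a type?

23

In the worst case you take as many as possible of each type without reaching 4: 3 + 3 + 3 + 3 + 3 + 3 + 1 + 3 = 22.
The next one must give 4 of some type, so 22 + 1 = 23.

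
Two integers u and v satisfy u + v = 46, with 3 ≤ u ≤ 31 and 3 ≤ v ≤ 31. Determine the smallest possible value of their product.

465

uv = u(46 − u) is concave in u, so over [15, 31] it is minimized at an endpoint.
At the endpoint u = 15, v = 46 − 15 = 31, so uv = 15 × 31 = 465.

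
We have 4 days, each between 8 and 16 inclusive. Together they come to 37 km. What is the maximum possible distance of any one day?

13

To make one day as large as possible, make the other 3 as small as possible.
The other 3 contribute at least 3 × 8 = 24, leaving at most 37 − 24 = 13.
Since 13 ≤ 16, this is achievable: one at 13 and 3 at 8.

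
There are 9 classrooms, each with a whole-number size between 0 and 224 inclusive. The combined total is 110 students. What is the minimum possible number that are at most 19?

Each value above 19 is at least 20, contributing at least 20 − 0 = 20 above the floor 0.
The sum exceeds the floor total 0 by 110, so at most ⌊110/20⌋ = 5 exceed 19, and at least 4 are ≤ 19.
Exactly 4 works: 4 values at 0 and 5 at 20 total 100; raise one of the low values by 10 (still ≤ 19) to hit 110.

4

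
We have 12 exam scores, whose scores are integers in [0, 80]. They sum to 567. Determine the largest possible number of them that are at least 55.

If k of the values are ≥ 55, the total is ≥ 55k + 0(12 − k).
Setting 55k + 0(12 − k) ≤ 567 gives 55k ≤ 567, so k ≤ 10.
k = 10 is achieved by 10 values at 55 and 2 at 0, total 550; add 17 to one value (staying below 55) to reach 567.

10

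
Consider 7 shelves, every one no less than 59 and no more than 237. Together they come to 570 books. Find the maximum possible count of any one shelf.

216

Maximizing one value means minimizing the remaining 6.
The other 6 contribute at least 6 × 59 = 354, leaving at most 570 − 354 = 216.
Since 216 ≤ 237, this is achievable: one at 216 and 6 at 59.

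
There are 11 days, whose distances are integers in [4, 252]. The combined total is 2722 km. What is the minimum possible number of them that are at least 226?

10

Suppose at most 11 − j of them reach 226; then j values are ≤ 225 and the rest ≤ 252.
The total is then ≤ 225·j + 252·(11 − j) = 2772 − 27j. For this to be ≥ 2722 we need j ≤ 1, so at least 11 − 1 = 10 must reach 226.
Exactly 10 works: 10 values at 252 and 1 at 225 total 2745; lower one of the high values by 23 (still ≥ 226) to hit 2722.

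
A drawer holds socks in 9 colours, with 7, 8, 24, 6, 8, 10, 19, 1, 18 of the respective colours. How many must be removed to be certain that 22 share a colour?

99

In the worst case you take as many as possible of each colour without reaching 22: 7 + 8 + 21 + 6 + 8 + 10 + 19 + 1 + 18 = 98.
The next one must give 22 of some colour, so 98 + 1 = 99.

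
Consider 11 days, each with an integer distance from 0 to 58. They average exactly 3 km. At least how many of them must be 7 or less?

The total is 11 × 3 = 33.
If only k of them are at most 7, the other 11 − k are at least 8, so the total is at least (11 − k)·8 + k·0.
This is ≤ 33, so (11 − k)·8 + 0k ≤ 33, which gives k ≥ 7.
Exactly 7 works: 7 values at 0 and 4 at 8 total 32; raise one of the low values by 1 (still ≤ 7) to hit 33.

7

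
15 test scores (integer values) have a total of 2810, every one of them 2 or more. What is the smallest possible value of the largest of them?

The 15 values sum to 2810, so their maximum is at least ⌈2810/15⌉ = 188.
Achievable: 5 of them at 188 and 10 at 187 total 2810.

188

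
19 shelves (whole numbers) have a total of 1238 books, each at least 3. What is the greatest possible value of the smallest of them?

65

The 19 values sum to 1238, so their minimum is at most ⌊1238/19⌋ = 65.
Taking 16 copies of 65 and 3 copies of 66 gives exactly 1238, so 65 is attained.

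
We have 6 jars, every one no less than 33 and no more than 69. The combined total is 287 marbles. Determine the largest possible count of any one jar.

69

Maximizing one value means minimizing the remaining 5.
The other 5 contribute at least 5 × 33 = 165, leaving at most 287 − 165 = 122.
But each jar is capped at 69, so the maximum is 69.
Achievable: one at 69 and the other 5 totalling 218, which fits since 5 × 33 ≤ 218 ≤ 5 × 69.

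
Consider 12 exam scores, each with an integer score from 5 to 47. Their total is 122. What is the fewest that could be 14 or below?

Each value above 14 is at least 15, contributing at least 15 − 5 = 10 above the floor 5.
The sum exceeds the floor total 60 by 62, so at most ⌊62/10⌋ = 6 exceed 14, and at least 6 are ≤ 14.
Exactly 6 works: 6 values at 5 and 6 at 15 total 120; raise one of the low values by 2 (still ≤ 14) to hit 122.

6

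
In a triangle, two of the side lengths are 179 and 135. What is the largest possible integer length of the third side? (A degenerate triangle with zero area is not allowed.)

The third side must be less than 179 + 135 = 314.
The largest integer below 314 is 313.

313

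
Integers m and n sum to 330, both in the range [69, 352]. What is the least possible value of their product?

For a fixed sum, mn is smallest when m and n are as far apart as possible.
At the endpoint m = 69, n = 330 − 69 = 261, so mn = 69 × 261 = 18009.

18009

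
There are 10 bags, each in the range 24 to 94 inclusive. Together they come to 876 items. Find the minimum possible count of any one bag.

Minimizing one value means maximizing the remaining 9.
The other 9 contribute at most 9 × 94 = 846, leaving at least 876 − 846 = 30.
Since 30 ≥ 24, this is achievable: one at 30 and 9 at 94.

30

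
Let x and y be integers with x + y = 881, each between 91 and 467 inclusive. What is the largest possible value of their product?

194040

With x + y fixed, xy peaks when the two are closest together.
Taking x = 440 and y = 441 (both in [91, 467]) gives xy = 194040.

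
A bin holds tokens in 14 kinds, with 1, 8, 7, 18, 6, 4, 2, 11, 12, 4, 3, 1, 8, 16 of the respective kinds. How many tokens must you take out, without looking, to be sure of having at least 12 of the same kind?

89

In the worst case you take as many as possible of each kind without reaching 12: 1 + 8 + 7 + 11 + 6 + 4 + 2 + 11 + 11 + 4 + 3 + 1 + 8 + 11 = 88.
The next one must give 12 of some kind, so 88 + 1 = 89.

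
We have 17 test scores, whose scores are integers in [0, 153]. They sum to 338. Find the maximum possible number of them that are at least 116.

Suppose k of them are at least 116. Those contribute at least 116 each and the other 17 − k at least 0 each.
So the total is at least 116k + 0(17 − k) = 0 + 116k. This must be ≤ 338, giving k ≤ 2.
k = 2 is achieved by 2 values at 116 and 15 at 0, total 232; add 106 to one value (staying below 116) to reach 338.

2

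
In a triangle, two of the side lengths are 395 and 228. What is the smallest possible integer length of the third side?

168

The third side must exceed |395 − 228| = 167.
The smallest integer above 167 is 168.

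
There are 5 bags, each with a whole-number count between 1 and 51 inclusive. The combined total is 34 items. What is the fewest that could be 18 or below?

Let j be the number exceeding 18. Then the total is ≥ 19·j + 1·(5 − j) = 5 + 18j.
So 18j ≤ 29 and j ≤ 1; hence at least 5 − 1 = 4 are ≤ 18.
Exactly 4 works: 4 values at 1 and 1 at 19 total 23; raise one of the low values by 11 (still ≤ 18) to hit 34.

4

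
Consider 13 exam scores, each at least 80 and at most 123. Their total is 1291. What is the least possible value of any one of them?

To make one score as small as possible, make the other 12 as large as possible.
The other 12 can take up 12 × 123 = 1476 ≥ 1291 − 80, so one score can sit at its floor of 80.
Achievable: one at 80 and the other 12 totalling 1211, which fits since 12 × 80 ≤ 1211 ≤ 12 × 123.

80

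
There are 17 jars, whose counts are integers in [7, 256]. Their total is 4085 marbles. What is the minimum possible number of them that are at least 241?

1

Each value short of 241 is at most 240, costing at least 256 − 240 = 16 against the maximum total of 4352.
We can afford to lose at most 4352 − 4085 = 267, so at most ⌊267/16⌋ = 16 fall short, and at least 1 are ≥ 241.
Exactly 1 works: 1 value at 256 and 16 at 240 total 4096; lower one of the high values by 11 (still ≥ 241) to hit 4085.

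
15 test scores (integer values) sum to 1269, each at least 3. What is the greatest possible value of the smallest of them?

84

If every one of the 15 were at least 85, the total would be at least 15 × 85 = 1275 > 1269.
Achievable: 6 of them at 84 and 9 at 85 total 1269.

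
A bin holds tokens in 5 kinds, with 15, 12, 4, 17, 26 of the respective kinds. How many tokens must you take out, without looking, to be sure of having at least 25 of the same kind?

In the worst case you take as many as possible of each kind without reaching 25: 15 + 12 + 4 + 17 + 24 = 72.
The next one must give 25 of some kind, so 72 + 1 = 73.

73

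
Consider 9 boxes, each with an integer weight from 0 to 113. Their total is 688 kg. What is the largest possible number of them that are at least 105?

With k values at 105 or above and the rest at least 0, the sum is at least 0 + 105k.
Since the sum is 688, we need 105k ≤ 688, i.e. k ≤ 6.
k = 6 is achieved by 6 values at 105 and 3 at 0, total 630; add 58 to one value (staying below 105) to reach 688.

6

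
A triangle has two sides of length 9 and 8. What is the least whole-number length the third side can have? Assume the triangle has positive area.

The third side must exceed |9 − 8| = 1.
The smallest integer above 1 is 2.

2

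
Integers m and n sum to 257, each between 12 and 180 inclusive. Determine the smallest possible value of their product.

Since m + n is fixed, pushing one of them to its bound minimizes the product.
At the endpoint m = 77, n = 257 − 77 = 180, so mn = 77 × 180 = 13860.

13860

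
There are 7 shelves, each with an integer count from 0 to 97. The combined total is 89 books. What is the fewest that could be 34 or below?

5

Let j be the number exceeding 34. Then the total is ≥ 35·j + 0·(7 − j) = 0 + 35j.
So 35j ≤ 89 and j ≤ 2; hence at least 7 − 2 = 5 are ≤ 34.
Exactly 5 works: 5 values at 0 and 2 at 35 total 70; raise one of the low values by 19 (still ≤ 34) to hit 89.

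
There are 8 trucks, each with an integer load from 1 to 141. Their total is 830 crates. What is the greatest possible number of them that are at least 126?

Suppose k of them are at least 126. Those contribute at least 126 each and the other 8 − k at least 1 each.
So the total is at least 126k + 1(8 − k) = 8 + 125k. This must be ≤ 830, giving k ≤ 6.
k = 6 is achieved by 6 values at 126 and 2 at 1, total 758; add 72 to one value (staying below 126) to reach 830.

6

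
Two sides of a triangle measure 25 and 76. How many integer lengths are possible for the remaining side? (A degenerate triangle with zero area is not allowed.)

The triangle inequality gives |25 − 76| < c < 25 + 76, i.e. 51 < c < 101.
So c can be any integer from 52 to 100: 49 values.

49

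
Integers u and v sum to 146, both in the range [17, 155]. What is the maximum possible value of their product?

For a fixed sum, the product uv is largest when u and v are as close as possible.
Taking u = 73 and v = 73 (both in [17, 155]) gives uv = 5329.

5329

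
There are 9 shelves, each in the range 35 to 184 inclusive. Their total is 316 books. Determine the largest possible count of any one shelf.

36

To make one shelf as large as possible, make the other 8 as small as possible.
The other 8 contribute at least 8 × 35 = 280, leaving at most 316 − 280 = 36.
Since 36 ≤ 184, this is achievable: one at 36 and 8 at 35.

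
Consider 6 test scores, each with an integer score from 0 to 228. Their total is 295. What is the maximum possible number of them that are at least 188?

1

Suppose k of them are at least 188. Those contribute at least 188 each and the other 6 − k at least 0 each.
So the total is at least 188k + 0(6 − k) = 0 + 188k. This must be ≤ 295, giving k ≤ 1.
k = 1 is achieved by 1 value at 188 and 5 at 0, total 188; add 107 to one value (staying below 188) to reach 295.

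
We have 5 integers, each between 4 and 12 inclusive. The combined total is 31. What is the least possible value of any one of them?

To make one integer as small as possible, make the other 4 as large as possible.
The other 4 can take up 4 × 12 = 48 ≥ 31 − 4, so one integer can sit at its floor of 4.
Achievable: one at 4 and the other 4 totalling 27, which fits since 4 × 4 ≤ 27 ≤ 4 × 12.

4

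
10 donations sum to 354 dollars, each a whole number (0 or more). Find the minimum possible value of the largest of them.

The 10 values sum to 354, so their maximum is at least ⌈354/10⌉ = 36.
Achievable: 4 of them at 36 and 6 at 35 total 354.

36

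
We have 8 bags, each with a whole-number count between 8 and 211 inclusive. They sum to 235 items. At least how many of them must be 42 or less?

If only k of them are at most 42, the other 8 − k are at least 43, so the total is at least (8 − k)·43 + k·8.
This is ≤ 235, so (8 − k)·43 + 8k ≤ 235, which gives k ≥ 4.
Exactly 4 works: 4 values at 8 and 4 at 43 total 204; raise one of the low values by 31 (still ≤ 42) to hit 235.

4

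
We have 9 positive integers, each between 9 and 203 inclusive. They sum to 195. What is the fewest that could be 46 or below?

Each value above 46 is at least 47, contributing at least 47 − 9 = 38 above the floor 9.
The sum exceeds the floor total 81 by 114, so at most ⌊114/38⌋ = 3 exceed 46, and at least 6 are ≤ 46.
Exactly 6 works: 6 values at 9 and 3 at 47 total 195.

6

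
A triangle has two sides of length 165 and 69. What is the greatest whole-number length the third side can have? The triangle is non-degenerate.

The third side must be less than 165 + 69 = 234.
The largest integer below 234 is 233.

233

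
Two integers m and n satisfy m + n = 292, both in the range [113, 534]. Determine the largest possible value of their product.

With m + n fixed, mn peaks when the two are closest together.
Taking m = 146 and n = 146 (both in [113, 534]) gives mn = 21316.

21316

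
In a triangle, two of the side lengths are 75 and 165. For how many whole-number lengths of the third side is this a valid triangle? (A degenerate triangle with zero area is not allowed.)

149

The triangle inequality gives |75 − 165| < c < 75 + 165, i.e. 90 < c < 240.
So c can be any integer from 91 to 239: 149 values.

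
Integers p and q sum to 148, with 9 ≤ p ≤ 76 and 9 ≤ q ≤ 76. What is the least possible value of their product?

5472

Since p + q is fixed, pushing one of them to its bound minimizes the product.
At the endpoint p = 72, q = 148 − 72 = 76, so pq = 72 × 76 = 5472.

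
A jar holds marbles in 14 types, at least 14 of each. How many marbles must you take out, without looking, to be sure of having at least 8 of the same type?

99

You could draw 7 of every type without reaching 8 of any — 98 in all.
One more forces 8 of some type, so 98 + 1 = 99.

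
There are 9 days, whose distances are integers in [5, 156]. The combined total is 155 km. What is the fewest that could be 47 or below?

If only k of them are at most 47, the other 9 − k are at least 48, so the total is at least (9 − k)·48 + k·5.
This is ≤ 155, so (9 − k)·48 + 5k ≤ 155, which gives k ≥ 7.
Exactly 7 works: 7 values at 5 and 2 at 48 total 131; raise one of the low values by 24 (still ≤ 47) to hit 155.

7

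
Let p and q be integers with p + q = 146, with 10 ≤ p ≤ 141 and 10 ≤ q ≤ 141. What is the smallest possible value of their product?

pq = p(146 − p) is concave in p, so over [10, 136] it is minimized at an endpoint.
The extreme feasible split is p = 10, q = 136, giving pq = 1360.

1360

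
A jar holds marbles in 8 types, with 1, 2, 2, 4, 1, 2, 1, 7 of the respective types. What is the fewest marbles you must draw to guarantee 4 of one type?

16

In the worst case you take as many as possible of each type without reaching 4: 1 + 2 + 2 + 3 + 1 + 2 + 1 + 3 = 15.
The next one must give 4 of some type, so 15 + 1 = 16.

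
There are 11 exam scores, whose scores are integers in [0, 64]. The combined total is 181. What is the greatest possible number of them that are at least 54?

3

With k values at 54 or above and the rest at least 0, the sum is at least 0 + 54k.
Since the sum is 181, we need 54k ≤ 181, i.e. k ≤ 3.
k = 3 is achieved by 3 values at 54 and 8 at 0, total 162; add 19 to one value (staying below 54) to reach 181.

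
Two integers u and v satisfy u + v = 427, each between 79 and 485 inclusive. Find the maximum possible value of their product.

uv = u(427 − u) is maximized when u is as near 427/2 as the bounds allow.
Taking u = 213 and v = 214 (both in [79, 485]) gives uv = 45582.

45582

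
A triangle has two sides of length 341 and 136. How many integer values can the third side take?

271

The triangle inequality gives |341 − 136| < c < 341 + 136, i.e. 205 < c < 477.
So c can be any integer from 206 to 476: 271 values.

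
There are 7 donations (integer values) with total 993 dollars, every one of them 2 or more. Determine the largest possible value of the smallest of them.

141

The average is 993/7 < 142, so some value is ≤ 141.
Equality holds with 1 value of 141 and 6 values of 142.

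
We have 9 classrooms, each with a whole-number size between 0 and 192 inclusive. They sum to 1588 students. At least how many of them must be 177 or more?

1

Each value short of 177 is at most 176, costing at least 192 − 176 = 16 against the maximum total of 1728.
We can afford to lose at most 1728 − 1588 = 140, so at most ⌊140/16⌋ = 8 fall short, and at least 1 are ≥ 177.
Exactly 1 works: 1 value at 192 and 8 at 176 total 1600; lower one of the high values by 12 (still ≥ 177) to hit 1588.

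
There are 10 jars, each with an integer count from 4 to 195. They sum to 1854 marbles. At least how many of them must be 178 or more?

If only k of them are at least 178, the other 10 − k are at most 177, so the total is at most k·195 + (10 − k)·177.
This must reach 1854, so k·195 + (10 − k)·177 ≥ 1854, giving k ≥ 5.
Exactly 5 works: 5 values at 195 and 5 at 177 total 1860; lower one of the high values by 6 (still ≥ 178) to hit 1854.

5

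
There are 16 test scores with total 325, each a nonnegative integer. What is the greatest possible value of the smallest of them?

20

The average is 325/16 < 21, so some value is ≤ 20.
Equality holds with 11 values of 20 and 5 values of 21.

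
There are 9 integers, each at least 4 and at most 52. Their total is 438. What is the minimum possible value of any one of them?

22

Minimizing one value means maximizing the remaining 8.
The other 8 contribute at most 8 × 52 = 416, leaving at least 438 − 416 = 22.
Since 22 ≥ 4, this is achievable: one at 22 and 8 at 52.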